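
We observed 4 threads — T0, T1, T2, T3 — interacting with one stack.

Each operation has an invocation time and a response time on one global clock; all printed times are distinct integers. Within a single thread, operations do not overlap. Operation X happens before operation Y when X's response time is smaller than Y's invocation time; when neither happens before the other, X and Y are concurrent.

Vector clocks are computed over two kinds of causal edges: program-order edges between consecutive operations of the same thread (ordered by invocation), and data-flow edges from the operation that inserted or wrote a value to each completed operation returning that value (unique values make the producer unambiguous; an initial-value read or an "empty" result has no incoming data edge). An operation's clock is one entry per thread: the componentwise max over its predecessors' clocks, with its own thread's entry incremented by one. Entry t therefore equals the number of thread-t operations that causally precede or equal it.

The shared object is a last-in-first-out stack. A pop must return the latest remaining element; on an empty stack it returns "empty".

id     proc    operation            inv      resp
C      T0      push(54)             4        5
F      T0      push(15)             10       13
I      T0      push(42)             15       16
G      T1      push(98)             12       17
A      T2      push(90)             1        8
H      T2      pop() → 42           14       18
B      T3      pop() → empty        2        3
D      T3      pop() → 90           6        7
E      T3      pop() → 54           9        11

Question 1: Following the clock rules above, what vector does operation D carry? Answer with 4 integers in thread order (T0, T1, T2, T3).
Answer: (0, 0, 1, 2)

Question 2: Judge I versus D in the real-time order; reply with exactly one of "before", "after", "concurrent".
Answer: after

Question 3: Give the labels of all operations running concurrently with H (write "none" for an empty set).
Answer: G, I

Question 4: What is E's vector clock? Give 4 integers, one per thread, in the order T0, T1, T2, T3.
Answer: (1, 0, 1, 3)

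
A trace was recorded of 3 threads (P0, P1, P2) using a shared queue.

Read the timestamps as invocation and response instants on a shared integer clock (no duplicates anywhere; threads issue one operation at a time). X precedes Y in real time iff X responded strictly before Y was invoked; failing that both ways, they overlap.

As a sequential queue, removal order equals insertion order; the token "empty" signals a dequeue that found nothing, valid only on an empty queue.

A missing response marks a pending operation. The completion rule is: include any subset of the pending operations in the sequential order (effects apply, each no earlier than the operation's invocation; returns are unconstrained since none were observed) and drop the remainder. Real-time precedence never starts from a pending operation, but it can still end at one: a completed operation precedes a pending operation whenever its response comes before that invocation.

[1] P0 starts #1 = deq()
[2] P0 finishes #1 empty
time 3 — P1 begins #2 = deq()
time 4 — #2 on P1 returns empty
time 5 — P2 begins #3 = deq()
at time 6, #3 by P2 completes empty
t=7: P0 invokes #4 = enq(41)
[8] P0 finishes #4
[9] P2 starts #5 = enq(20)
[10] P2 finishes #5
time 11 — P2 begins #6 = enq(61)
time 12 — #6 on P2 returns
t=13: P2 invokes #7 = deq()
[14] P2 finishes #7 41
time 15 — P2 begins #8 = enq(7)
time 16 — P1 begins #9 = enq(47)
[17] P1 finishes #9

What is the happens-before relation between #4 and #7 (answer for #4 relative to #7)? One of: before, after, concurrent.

#4 spans [7,8], #7 spans [13,14]
resp(#4)=8 < inv(#7)=13

before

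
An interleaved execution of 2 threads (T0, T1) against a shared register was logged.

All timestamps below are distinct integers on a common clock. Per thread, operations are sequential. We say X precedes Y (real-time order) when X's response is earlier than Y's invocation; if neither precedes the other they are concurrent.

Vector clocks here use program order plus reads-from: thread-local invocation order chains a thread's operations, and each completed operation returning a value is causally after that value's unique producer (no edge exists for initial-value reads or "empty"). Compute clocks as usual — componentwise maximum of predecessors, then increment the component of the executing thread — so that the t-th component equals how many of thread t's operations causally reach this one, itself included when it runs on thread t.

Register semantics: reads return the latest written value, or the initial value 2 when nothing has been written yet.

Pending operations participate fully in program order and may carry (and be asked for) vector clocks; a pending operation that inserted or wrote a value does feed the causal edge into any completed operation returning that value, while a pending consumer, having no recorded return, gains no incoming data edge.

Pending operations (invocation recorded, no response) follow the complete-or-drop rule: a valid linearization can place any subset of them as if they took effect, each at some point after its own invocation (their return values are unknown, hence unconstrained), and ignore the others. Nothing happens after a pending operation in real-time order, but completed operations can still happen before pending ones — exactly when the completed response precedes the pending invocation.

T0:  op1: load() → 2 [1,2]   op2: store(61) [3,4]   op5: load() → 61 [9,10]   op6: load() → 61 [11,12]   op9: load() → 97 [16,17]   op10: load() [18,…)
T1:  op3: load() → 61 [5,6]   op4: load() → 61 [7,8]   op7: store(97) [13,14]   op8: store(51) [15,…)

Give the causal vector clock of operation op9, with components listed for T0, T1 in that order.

(5, 3)

op1 (invocation 1): nothing precedes it; T0's component alone gives (1, 0)
op2 (invocation 3): componentwise max over VC(op1)=(1, 0), +1 at T0, giving (2, 0)
op3 (invocation 5): componentwise max over VC(op2)=(2, 0), +1 at T1, giving (2, 1)
op5 (invocation 9): componentwise max over VC(op2)=(2, 0), +1 at T0, giving (3, 0)
op4 (invocation 7): componentwise max over VC(op2)=(2, 0), VC(op3)=(2, 1), +1 at T1, giving (2, 2)
op6 (invocation 11): componentwise max over VC(op2)=(2, 0), VC(op5)=(3, 0), +1 at T0, giving (4, 0)
op7 (invocation 13): componentwise max over VC(op4)=(2, 2), +1 at T1, giving (2, 3)
op8 (invocation 15): componentwise max over VC(op7)=(2, 3), +1 at T1, giving (2, 4)
op9 (invocation 16): componentwise max over VC(op6)=(4, 0), VC(op7)=(2, 3), +1 at T0, giving (5, 3)
op10 (invocation 18): componentwise max over VC(op9)=(5, 3), +1 at T0, giving (6, 3)
target: VC(op9) = (5, 3)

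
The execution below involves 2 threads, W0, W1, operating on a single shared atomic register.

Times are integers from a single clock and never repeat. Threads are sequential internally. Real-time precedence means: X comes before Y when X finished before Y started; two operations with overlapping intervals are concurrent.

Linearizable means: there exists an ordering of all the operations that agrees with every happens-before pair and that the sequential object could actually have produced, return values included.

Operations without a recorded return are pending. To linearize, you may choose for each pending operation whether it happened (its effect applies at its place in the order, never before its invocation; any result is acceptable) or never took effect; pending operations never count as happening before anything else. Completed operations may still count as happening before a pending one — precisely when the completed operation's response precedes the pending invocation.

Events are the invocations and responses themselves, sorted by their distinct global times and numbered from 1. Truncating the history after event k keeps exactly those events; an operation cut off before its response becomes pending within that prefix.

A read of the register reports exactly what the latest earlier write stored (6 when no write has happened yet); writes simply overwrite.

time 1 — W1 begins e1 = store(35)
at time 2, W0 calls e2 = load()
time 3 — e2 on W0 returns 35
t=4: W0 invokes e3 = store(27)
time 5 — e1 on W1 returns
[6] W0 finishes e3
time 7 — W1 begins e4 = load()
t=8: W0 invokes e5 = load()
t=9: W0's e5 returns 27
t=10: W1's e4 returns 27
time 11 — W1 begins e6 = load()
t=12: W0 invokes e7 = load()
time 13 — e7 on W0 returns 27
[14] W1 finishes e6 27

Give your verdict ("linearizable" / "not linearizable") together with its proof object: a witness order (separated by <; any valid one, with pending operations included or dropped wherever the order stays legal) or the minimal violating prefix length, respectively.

linearizable — witness: e1 < e2 < e3 < e4 < e5 < e6 < e7

after step 1 (e1 store(35)): value 35
after step 2 (e2 load() → 35): value 35
after step 3 (e3 store(27)): value 27
after step 4 (e4 load() → 27): value 27
after step 5 (e5 load() → 27): value 27
after step 6 (e6 load() → 27): value 27
after step 7 (e7 load() → 27): value 27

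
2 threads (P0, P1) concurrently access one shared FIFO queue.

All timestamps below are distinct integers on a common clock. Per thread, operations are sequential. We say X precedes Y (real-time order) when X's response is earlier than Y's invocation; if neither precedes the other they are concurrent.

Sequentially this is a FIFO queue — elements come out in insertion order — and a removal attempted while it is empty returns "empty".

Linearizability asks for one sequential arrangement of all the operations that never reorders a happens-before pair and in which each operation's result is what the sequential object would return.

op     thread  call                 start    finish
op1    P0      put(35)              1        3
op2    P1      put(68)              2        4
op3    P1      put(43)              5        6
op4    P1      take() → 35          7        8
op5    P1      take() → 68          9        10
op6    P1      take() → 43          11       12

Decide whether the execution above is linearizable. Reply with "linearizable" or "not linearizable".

witness order: op1, op2, op3, op4, op5, op6
after step 1 (op1 put(35)): queue <35>
after step 2 (op2 put(68)): queue <35,68>
after step 3 (op3 put(43)): queue <35,68,43>
after step 4 (op4 take() → 35): queue <68,43>
after step 5 (op5 take() → 68): queue <43>
after step 6 (op6 take() → 43): queue <>

linearizable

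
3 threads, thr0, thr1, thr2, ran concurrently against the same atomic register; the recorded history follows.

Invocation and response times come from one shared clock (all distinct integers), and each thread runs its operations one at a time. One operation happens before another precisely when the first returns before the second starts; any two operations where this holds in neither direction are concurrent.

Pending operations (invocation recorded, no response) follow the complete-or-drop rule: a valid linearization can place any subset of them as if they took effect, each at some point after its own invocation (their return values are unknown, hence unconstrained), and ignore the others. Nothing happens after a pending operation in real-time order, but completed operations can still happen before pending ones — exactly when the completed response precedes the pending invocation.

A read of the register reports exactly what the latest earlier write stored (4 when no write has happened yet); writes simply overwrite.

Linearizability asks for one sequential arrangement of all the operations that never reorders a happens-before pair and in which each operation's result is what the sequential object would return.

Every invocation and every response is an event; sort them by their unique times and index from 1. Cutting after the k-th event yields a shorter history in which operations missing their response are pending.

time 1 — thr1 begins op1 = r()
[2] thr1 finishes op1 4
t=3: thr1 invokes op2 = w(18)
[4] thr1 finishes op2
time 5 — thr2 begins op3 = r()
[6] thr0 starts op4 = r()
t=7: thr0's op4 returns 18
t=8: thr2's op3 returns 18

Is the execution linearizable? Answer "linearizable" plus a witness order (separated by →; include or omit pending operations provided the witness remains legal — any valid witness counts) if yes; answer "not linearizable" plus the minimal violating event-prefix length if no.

1. op1 r() → 4, leaving value 4
2. op2 w(18), leaving value 18
3. op3 r() → 18, leaving value 18
4. op4 r() → 18, leaving value 18

linearizable — witness: op1 → op2 → op3 → op4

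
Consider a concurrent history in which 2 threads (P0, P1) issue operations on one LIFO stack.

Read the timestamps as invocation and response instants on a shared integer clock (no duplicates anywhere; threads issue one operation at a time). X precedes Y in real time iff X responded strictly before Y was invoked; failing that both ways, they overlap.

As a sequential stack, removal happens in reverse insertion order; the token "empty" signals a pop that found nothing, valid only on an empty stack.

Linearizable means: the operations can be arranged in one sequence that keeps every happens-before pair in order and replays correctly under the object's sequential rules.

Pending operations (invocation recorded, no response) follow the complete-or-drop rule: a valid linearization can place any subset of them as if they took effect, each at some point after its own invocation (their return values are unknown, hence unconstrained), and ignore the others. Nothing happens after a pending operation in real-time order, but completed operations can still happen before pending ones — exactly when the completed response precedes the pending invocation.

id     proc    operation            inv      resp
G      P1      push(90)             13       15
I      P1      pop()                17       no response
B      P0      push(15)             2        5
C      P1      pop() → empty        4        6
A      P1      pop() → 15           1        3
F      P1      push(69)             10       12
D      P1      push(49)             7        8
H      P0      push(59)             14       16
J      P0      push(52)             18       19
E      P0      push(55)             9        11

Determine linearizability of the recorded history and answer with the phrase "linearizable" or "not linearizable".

linearizable

a witness: B, A, C, D, E, F, G, H, I, J
1. B push(15), leaving stack <15>
2. A pop() → 15, leaving stack <>
3. C pop() → empty, leaving stack <>
4. D push(49), leaving stack <49>
5. E push(55), leaving stack <49,55>
6. F push(69), leaving stack <49,55,69>
7. G push(90), leaving stack <49,55,69,90>
8. H push(59), leaving stack <49,55,69,90,59>
9. I pop() (pending, included), leaving stack <49,55,69,90>
10. J push(52), leaving stack <49,55,69,90,52>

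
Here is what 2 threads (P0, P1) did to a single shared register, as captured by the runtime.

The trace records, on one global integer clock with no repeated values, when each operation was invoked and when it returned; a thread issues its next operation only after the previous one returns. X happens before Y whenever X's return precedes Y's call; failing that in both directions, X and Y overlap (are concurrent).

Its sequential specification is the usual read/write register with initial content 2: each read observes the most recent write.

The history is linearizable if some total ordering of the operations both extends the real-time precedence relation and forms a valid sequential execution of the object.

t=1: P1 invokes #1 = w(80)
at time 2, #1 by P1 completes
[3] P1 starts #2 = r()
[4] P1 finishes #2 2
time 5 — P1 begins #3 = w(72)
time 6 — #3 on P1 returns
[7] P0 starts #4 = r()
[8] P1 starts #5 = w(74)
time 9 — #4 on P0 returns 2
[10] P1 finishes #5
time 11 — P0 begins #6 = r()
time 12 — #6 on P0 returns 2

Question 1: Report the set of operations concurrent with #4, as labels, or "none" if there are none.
#5

overlap test against #4 [7,9]: concurrent iff the interval meets 7..9
#1 [1,2]: before
#2 [3,4]: before
#3 [5,6]: before
#5 [8,10]: concurrent
#6 [11,12]: after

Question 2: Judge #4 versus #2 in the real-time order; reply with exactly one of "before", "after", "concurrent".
after

#4 spans [7,9], #2 spans [3,4]
resp(#2)=4 < inv(#4)=7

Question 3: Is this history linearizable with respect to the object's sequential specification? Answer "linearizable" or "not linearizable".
not linearizable

cut after 3 events: linearizable; cut after 4 events (#2 responds, time 4): not linearizable
exhaustive check: the 2 completed register ops admit one real-time order; illegal
sample order #1, #2 stalls at step 2 — #2 r() → 2 has no legal effect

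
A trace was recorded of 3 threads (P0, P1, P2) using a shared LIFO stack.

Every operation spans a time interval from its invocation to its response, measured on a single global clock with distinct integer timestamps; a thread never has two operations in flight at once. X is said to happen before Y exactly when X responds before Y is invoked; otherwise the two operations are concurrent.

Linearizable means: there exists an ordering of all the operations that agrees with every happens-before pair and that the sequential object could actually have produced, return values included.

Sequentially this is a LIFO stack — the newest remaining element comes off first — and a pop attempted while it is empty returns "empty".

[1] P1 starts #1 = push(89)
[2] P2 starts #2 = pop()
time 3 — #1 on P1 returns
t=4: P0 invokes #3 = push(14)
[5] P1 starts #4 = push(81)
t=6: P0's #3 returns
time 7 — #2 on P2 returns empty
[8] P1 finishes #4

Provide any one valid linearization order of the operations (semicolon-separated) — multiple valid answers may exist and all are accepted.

step 1: #2 pop() → empty — stack <>
step 2: #1 push(89) — stack <89>
step 3: #3 push(14) — stack <89,14>
step 4: #4 push(81) — stack <89,14,81>

#2; #1; #3; #4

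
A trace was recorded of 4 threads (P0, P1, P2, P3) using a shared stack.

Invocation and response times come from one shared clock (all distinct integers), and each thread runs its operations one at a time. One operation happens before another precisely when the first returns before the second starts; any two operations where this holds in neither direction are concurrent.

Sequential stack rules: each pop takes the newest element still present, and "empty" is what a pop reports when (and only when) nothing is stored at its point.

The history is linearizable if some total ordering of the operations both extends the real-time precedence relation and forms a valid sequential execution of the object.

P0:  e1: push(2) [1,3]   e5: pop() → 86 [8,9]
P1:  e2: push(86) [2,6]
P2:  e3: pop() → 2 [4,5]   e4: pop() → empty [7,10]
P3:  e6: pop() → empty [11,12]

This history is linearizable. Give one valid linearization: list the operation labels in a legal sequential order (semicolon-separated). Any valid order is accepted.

e1; e3; e2; e5; e4; e6

step 1: e1 push(2) — stack <2>
step 2: e3 pop() → 2 — stack <>
step 3: e2 push(86) — stack <86>
step 4: e5 pop() → 86 — stack <>
step 5: e4 pop() → empty — stack <>
step 6: e6 pop() → empty — stack <>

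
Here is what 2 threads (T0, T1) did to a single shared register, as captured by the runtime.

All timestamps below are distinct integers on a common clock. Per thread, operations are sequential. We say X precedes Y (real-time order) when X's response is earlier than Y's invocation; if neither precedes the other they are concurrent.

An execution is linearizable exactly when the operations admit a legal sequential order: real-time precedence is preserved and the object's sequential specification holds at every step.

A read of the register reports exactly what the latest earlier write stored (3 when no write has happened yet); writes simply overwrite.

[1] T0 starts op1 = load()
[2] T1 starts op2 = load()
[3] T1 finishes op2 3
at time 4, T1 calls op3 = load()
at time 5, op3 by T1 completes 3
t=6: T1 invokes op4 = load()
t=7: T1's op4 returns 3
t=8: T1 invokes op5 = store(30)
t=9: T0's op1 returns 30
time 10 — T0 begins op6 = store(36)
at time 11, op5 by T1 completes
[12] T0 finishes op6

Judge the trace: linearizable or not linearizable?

linearizable

witness order: op2, op3, op4, op5, op1, op6
step 1: op2 load() → 3 — value 3
step 2: op3 load() → 3 — value 3
step 3: op4 load() → 3 — value 3
step 4: op5 store(30) — value 30
step 5: op1 load() → 30 — value 30
step 6: op6 store(36) — value 36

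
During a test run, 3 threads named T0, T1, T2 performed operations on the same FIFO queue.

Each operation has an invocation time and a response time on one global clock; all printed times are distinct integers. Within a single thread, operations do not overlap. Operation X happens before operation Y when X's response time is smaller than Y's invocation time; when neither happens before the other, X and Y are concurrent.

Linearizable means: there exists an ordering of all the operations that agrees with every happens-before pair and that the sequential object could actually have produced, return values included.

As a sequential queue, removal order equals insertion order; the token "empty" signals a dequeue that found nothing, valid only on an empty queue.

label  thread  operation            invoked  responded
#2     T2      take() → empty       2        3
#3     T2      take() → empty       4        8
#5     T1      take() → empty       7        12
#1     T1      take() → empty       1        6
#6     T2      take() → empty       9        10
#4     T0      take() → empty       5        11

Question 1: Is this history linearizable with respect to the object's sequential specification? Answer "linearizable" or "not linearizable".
witness order: #1, #2, #3, #4, #5, #6
1. #1 take() → empty, leaving queue <>
2. #2 take() → empty, leaving queue <>
3. #3 take() → empty, leaving queue <>
4. #4 take() → empty, leaving queue <>
5. #5 take() → empty, leaving queue <>
6. #6 take() → empty, leaving queue <>

linearizable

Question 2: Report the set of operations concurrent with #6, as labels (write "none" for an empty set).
#6 spans [9,10]: anything still running between times 9 and 10 counts as concurrent
#1 [1,6]: before
#2 [2,3]: before
#3 [4,8]: before
#4 [5,11]: concurrent
#5 [7,12]: concurrent

#4, #5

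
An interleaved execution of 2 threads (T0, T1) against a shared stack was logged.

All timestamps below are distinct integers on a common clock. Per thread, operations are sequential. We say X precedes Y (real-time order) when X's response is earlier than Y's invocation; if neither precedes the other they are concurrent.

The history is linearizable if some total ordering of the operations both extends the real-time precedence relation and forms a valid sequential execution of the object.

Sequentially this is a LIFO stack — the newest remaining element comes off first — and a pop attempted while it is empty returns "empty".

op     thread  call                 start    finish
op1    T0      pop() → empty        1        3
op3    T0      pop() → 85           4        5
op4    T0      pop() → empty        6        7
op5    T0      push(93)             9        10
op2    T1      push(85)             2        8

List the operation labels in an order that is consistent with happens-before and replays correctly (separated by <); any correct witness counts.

1. op1 pop() → empty, leaving stack <>
2. op2 push(85), leaving stack <85>
3. op3 pop() → 85, leaving stack <>
4. op4 pop() → empty, leaving stack <>
5. op5 push(93), leaving stack <93>

op1 < op2 < op3 < op4 < op5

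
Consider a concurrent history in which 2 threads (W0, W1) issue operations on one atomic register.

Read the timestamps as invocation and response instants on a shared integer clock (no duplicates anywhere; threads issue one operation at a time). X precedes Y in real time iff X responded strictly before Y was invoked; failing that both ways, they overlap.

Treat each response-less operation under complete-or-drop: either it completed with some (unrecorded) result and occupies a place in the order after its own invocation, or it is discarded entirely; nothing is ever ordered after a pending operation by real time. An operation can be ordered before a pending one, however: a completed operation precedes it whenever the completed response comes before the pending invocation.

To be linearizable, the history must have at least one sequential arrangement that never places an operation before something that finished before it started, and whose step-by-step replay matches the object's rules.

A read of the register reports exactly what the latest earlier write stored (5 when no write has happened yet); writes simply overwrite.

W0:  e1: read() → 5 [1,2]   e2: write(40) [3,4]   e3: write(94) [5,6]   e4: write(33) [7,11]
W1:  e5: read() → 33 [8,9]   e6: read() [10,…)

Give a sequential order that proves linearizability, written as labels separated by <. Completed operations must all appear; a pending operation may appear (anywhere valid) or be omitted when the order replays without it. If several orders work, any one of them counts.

after step 1 (e1 read() → 5): value 5
after step 2 (e2 write(40)): value 40
after step 3 (e3 write(94)): value 94
after step 4 (e4 write(33)): value 33
after step 5 (e5 read() → 33): value 33

e1 < e2 < e3 < e4 < e5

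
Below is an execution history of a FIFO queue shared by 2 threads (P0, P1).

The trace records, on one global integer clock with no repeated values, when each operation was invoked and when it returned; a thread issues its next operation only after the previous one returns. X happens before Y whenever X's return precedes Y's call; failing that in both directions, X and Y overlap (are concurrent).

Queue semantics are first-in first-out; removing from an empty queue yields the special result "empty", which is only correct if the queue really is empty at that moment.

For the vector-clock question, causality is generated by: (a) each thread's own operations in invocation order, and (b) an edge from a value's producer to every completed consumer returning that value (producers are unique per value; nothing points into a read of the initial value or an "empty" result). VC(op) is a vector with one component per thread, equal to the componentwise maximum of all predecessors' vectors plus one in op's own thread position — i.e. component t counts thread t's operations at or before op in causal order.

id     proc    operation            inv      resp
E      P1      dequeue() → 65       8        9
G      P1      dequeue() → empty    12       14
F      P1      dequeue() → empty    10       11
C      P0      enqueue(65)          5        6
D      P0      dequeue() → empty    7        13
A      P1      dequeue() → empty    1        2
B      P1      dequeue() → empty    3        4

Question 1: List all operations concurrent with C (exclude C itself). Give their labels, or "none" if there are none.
Answer: none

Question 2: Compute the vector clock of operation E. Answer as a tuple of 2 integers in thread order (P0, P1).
Answer: (1, 3)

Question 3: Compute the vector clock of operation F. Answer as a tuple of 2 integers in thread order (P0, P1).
Answer: (1, 4)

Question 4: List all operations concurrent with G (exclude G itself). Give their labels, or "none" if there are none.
Answer: D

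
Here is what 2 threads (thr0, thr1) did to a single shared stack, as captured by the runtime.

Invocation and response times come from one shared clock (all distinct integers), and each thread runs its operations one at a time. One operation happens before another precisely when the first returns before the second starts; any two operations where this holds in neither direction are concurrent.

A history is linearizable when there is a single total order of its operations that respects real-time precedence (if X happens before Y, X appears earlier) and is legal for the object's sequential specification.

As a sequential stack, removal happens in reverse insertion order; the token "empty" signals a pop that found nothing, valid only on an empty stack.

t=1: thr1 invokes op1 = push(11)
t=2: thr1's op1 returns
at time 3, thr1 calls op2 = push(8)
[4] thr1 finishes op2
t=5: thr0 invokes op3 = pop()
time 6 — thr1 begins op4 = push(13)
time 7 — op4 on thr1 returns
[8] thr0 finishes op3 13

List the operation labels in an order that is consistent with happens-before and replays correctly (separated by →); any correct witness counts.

op1 → op2 → op4 → op3

step 1: op1 push(11) — stack <11>
step 2: op2 push(8) — stack <11,8>
step 3: op4 push(13) — stack <11,8,13>
step 4: op3 pop() → 13 — stack <11,8>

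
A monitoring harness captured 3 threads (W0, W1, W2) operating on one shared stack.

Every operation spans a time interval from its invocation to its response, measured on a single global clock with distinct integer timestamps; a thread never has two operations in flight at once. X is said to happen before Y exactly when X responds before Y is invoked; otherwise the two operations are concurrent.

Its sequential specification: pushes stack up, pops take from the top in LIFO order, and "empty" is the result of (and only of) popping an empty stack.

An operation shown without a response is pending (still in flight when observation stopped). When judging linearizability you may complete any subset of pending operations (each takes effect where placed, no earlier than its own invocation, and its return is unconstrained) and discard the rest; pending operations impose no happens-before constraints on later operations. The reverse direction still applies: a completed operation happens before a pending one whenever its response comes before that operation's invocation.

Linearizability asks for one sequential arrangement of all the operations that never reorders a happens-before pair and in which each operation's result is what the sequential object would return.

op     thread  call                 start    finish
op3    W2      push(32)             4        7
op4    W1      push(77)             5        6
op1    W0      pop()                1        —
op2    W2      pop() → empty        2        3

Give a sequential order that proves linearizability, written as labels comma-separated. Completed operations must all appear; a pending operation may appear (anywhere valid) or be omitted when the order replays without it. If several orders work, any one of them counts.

step 1: op1 pop() (pending, included) — stack <>
step 2: op2 pop() → empty — stack <>
step 3: op3 push(32) — stack <32>
step 4: op4 push(77) — stack <32,77>

op1, op2, op3, op4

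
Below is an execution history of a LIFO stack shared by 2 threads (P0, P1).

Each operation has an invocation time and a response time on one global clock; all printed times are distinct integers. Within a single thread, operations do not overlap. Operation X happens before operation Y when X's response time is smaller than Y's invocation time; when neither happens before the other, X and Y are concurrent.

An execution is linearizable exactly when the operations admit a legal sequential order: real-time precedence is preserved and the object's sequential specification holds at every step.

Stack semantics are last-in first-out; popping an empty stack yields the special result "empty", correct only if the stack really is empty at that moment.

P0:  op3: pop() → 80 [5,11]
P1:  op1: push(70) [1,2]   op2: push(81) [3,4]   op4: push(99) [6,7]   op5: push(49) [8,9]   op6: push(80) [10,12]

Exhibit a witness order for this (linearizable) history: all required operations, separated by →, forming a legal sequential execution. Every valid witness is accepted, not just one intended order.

op1 → op2 → op4 → op5 → op6 → op3

step 1: op1 push(70) — stack <70>
step 2: op2 push(81) — stack <70,81>
step 3: op4 push(99) — stack <70,81,99>
step 4: op5 push(49) — stack <70,81,99,49>
step 5: op6 push(80) — stack <70,81,99,49,80>
step 6: op3 pop() → 80 — stack <70,81,99,49>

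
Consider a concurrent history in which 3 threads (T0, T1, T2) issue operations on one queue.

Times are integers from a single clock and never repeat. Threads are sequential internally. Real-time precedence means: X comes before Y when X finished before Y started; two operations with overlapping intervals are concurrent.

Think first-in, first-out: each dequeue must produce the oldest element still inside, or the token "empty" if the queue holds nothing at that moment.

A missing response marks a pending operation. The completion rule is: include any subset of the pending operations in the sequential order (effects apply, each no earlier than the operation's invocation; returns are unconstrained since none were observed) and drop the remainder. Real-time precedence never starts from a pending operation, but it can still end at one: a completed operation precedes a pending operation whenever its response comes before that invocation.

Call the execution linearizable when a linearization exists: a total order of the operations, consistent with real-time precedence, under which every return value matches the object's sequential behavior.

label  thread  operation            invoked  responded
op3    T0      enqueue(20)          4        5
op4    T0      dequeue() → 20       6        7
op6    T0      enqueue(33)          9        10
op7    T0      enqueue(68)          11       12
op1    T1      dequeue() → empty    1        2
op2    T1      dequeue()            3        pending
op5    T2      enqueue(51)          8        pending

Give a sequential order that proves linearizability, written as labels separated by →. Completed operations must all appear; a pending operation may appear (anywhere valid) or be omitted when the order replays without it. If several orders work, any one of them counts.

op1 → op2 → op3 → op4 → op5 → op6 → op7

1. op1 dequeue() → empty, leaving queue <>
2. op2 dequeue() (pending, included), leaving queue <>
3. op3 enqueue(20), leaving queue <20>
4. op4 dequeue() → 20, leaving queue <>
5. op5 enqueue(51) (pending, included), leaving queue <51>
6. op6 enqueue(33), leaving queue <51,33>
7. op7 enqueue(68), leaving queue <51,33,68>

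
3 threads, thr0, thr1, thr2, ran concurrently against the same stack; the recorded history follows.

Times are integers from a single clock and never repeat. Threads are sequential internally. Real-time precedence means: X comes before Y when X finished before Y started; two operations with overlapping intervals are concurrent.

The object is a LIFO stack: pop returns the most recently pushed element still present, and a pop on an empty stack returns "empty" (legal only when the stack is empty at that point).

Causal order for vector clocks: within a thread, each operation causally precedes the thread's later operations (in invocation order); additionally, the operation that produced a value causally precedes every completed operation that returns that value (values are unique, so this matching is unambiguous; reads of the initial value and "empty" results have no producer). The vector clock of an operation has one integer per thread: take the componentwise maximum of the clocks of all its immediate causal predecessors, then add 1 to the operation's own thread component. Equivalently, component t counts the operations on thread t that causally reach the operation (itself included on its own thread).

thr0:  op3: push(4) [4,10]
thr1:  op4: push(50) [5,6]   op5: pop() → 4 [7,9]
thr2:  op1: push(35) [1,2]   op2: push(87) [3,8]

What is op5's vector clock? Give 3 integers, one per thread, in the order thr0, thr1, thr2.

(1, 2, 0)

op1, invoked 1, has no incoming edges; only thr2's bump applies → (0, 0, 1)
op4, invoked 5, has no incoming edges; only thr1's bump applies → (0, 1, 0)
op3, invoked 4, has no incoming edges; only thr0's bump applies → (1, 0, 0)
VC(op2, invoked at 3): max of VC(op1)=(0, 0, 1), then +1 on thread thr2 → (0, 0, 2)
VC(op5, invoked at 7): max of VC(op3)=(1, 0, 0), VC(op4)=(0, 1, 0), then +1 on thread thr1 → (1, 2, 0)
target: VC(op5) = (1, 2, 0)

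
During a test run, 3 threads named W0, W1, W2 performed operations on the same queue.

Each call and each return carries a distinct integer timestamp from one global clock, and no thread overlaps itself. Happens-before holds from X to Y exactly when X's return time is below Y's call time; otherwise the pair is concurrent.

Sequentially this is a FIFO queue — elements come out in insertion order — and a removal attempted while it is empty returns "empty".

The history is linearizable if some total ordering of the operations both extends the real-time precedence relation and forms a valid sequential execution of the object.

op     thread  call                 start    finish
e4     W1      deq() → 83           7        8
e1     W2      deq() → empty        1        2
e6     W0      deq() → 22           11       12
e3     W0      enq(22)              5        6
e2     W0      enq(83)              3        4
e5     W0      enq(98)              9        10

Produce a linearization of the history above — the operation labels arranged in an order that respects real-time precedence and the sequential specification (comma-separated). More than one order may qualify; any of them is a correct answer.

after step 1 (e1 deq() → empty): queue <>
after step 2 (e2 enq(83)): queue <83>
after step 3 (e3 enq(22)): queue <83,22>
after step 4 (e4 deq() → 83): queue <22>
after step 5 (e5 enq(98)): queue <22,98>
after step 6 (e6 deq() → 22): queue <98>

e1, e2, e3, e4, e5, e6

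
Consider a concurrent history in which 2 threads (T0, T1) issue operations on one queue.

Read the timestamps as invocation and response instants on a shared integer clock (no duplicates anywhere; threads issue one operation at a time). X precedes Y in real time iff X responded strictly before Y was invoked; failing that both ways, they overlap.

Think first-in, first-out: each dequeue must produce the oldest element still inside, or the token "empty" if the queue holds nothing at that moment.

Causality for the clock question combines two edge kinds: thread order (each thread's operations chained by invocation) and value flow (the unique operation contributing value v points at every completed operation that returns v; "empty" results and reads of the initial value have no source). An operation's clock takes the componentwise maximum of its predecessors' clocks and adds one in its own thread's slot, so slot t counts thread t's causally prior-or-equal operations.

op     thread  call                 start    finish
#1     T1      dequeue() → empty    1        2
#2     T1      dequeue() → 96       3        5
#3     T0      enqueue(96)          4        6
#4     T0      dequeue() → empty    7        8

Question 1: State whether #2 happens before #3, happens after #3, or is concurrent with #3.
Answer: concurrent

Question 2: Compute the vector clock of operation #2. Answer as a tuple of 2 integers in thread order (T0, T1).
Answer: (1, 2)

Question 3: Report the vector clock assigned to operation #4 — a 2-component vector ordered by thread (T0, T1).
Answer: (2, 0)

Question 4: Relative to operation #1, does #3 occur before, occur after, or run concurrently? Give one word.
Answer: after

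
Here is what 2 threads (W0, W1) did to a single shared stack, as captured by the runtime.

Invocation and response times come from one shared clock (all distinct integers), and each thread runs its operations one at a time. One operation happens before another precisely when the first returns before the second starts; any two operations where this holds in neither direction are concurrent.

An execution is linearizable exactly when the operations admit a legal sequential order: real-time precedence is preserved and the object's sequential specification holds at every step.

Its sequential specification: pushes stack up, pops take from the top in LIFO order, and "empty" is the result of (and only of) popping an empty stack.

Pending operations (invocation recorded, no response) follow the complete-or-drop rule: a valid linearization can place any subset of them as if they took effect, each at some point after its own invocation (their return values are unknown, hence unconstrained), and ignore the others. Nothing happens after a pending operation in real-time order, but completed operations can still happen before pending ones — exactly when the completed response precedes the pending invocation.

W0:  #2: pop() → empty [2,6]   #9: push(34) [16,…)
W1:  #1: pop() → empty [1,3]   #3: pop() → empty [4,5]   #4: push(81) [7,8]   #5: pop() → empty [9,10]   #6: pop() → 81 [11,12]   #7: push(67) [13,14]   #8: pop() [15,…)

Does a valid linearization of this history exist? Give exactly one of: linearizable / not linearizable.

prefix check: 1..9 passes, 1..10 fails once #5's time-10 response joins
every one of the 3 real-time-consistent orders over 5 completed stack ops fails the sequential spec
e.g. #1, #2, #3, #4, #5: illegal at step 5, since #5 pop() → empty cannot apply there
e.g. #1, #3, #2, #4, #5: illegal at step 5, since #5 pop() → empty cannot apply there

not linearizable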